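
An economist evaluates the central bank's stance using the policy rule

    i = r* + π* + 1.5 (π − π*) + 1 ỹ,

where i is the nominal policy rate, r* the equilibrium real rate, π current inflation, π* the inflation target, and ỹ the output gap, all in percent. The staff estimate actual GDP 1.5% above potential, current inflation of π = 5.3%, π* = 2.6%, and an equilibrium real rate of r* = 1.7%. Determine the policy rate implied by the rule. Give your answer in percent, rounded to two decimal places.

Output 1.5% above potential → ỹ = 1.5.
i = 1.7 + 2.6 + 1.5 × (5.3 − 2.6) + 1 × 1.5
   = 1.7 + 2.6 + 4.05 + 1.5 = 9.85

9.85%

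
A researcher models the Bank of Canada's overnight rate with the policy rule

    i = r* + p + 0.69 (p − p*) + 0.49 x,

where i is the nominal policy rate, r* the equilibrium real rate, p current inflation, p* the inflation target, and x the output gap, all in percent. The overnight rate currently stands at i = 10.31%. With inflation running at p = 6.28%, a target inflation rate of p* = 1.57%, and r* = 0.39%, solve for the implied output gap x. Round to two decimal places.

0.80%

0.49 x = 10.31 − 0.39 − 6.28 − 0.69 × (6.28 − 1.57) = 0.3901
x = 0.3901 / 0.49 = 0.80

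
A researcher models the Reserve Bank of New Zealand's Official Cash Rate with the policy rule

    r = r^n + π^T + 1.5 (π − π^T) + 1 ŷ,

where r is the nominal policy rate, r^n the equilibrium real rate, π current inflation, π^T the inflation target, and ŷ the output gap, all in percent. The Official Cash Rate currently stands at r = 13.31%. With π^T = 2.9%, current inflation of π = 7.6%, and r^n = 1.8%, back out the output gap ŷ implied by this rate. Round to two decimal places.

1 ŷ = 13.31 − 1.8 − 2.9 − 1.5 × (7.6 − 2.9) = 1.56
ŷ = 1.56 / 1 = 1.56

1.56%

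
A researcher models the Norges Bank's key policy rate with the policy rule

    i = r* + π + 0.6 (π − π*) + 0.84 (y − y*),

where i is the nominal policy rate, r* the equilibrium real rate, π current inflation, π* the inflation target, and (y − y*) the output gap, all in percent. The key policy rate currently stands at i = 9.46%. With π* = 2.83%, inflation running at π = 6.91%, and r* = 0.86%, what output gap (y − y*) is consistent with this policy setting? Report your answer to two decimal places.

-0.90%

0.84 (y − y*) = 9.46 − 0.86 − 6.91 − 0.6 × (6.91 − 2.83) = -0.758
(y − y*) = -0.758 / 0.84 = -0.90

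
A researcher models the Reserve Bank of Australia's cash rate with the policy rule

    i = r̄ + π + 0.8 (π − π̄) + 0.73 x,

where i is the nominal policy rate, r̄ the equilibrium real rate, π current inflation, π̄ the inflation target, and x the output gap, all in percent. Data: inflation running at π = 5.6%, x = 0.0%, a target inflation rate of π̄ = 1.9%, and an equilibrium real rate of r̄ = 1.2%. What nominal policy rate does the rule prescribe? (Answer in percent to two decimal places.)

i = 1.2 + 5.6 + 0.8 × (5.6 − 1.9) + 0.73 × 0.0
   = 1.2 + 5.6 + 2.96 + 0 = 9.76

9.76%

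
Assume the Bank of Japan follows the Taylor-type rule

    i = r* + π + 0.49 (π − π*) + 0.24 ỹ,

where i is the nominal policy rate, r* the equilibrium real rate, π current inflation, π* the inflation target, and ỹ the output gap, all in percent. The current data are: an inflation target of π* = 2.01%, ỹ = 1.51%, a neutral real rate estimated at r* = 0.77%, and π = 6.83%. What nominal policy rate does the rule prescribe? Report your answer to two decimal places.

10.32%

i = 0.77 + 6.83 + 0.49 × (6.83 − 2.01) + 0.24 × 1.51
   = 0.77 + 6.83 + 2.3618 + 0.3624 = 10.32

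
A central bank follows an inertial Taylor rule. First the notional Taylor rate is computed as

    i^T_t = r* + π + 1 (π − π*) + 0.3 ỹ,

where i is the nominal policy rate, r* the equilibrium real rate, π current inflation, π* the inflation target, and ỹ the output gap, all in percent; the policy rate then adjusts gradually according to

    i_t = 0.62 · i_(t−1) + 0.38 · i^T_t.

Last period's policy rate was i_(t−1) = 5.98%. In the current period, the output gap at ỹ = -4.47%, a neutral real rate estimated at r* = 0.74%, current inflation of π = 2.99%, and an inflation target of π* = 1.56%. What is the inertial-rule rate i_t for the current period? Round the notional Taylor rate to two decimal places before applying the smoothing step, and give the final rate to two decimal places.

i^T_t = 0.74 + 2.99 + 1 × (2.99 − 1.56) + 0.3 × (-4.47)
   = 0.74 + 2.99 + 1.43 − 1.341 = 3.82
i_t = 0.62 × 5.98 + 0.38 × 3.82 = 3.7076 + 1.4516 = 5.16

5.16%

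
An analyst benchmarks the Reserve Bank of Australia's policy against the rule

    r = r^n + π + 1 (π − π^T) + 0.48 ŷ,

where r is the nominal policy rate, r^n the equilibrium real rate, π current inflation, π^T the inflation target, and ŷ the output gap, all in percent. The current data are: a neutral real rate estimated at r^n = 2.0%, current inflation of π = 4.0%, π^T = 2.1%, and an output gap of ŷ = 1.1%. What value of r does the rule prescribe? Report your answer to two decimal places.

8.43%

r = 2.0 + 4.0 + 1 × (4.0 − 2.1) + 0.48 × 1.1
   = 2.0 + 4 + 1.9 + 0.528 = 8.43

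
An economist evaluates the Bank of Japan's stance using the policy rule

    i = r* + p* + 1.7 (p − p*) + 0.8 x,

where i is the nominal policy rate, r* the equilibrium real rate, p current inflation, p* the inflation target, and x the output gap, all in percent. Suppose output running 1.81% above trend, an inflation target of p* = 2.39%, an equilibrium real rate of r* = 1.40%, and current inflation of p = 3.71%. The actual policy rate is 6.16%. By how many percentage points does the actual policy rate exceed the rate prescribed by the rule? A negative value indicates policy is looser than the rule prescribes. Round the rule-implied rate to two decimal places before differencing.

Output 1.81% above potential → x = 1.81.
i = 1.40 + 2.39 + 1.7 × (3.71 − 2.39) + 0.8 × 1.81
   = 1.40 + 2.39 + 2.244 + 1.448 = 7.48
Deviation = 6.16 − 7.48 = -1.32 pp.

-1.32 pp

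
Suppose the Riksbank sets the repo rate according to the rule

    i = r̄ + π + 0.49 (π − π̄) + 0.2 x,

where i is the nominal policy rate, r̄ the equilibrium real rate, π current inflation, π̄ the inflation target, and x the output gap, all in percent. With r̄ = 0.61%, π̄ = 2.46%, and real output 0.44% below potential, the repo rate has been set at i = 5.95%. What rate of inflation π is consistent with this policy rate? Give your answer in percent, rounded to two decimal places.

4.45%

Output 0.44% below potential → x = -0.44.
Collecting π: i = r̄ + (1 + 0.49) π − 0.49 π̄ + 0.2 x
1.49 π = 5.95 − 0.61 + 0.49 × 2.46 − 0.2 × (-0.44) = 6.6334
π = 6.6334 / 1.49 = 4.45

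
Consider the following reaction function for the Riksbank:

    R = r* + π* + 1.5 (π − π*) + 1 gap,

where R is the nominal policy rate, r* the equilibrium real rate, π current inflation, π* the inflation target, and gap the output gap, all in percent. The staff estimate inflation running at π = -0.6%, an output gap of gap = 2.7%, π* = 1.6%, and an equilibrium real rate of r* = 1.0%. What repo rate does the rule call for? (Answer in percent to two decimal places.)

R = 1.0 + 1.6 + 1.5 × (-0.6 − 1.6) + 1 × 2.7
   = 1.0 + 1.6 − 3.3 + 2.7 = 2.00

2.00%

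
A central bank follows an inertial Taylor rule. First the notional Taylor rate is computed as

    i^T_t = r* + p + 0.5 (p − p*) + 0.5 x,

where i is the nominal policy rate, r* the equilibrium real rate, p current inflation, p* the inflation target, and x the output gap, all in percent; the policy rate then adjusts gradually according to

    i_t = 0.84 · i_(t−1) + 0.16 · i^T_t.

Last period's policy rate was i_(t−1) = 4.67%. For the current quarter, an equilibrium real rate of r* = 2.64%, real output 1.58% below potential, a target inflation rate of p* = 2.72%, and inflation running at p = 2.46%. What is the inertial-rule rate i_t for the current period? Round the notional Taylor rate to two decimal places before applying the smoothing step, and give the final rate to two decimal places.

4.59%

Output 1.58% below potential → x = -1.58.
i^T_t = 2.64 + 2.46 + 0.5 × (2.46 − 2.72) + 0.5 × (-1.58)
   = 2.64 + 2.46 − 0.13 − 0.79 = 4.18
i_t = 0.84 × 4.67 + 0.16 × 4.18 = 3.9228 + 0.6688 = 4.59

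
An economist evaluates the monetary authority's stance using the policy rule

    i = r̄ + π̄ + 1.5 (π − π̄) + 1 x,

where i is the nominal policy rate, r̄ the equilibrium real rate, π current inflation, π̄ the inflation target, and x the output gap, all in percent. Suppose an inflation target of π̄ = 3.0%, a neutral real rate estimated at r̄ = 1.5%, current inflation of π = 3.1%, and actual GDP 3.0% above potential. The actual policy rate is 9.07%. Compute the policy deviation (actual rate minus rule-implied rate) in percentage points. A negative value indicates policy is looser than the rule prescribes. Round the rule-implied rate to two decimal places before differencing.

Output 3.0% above potential → x = 3.0.
i = 1.5 + 3.0 + 1.5 × (3.1 − 3.0) + 1 × 3.0
   = 1.5 + 3 + 0.15 + 3 = 7.65
Deviation = 9.07 − 7.65 = 1.42 pp.

1.42 pp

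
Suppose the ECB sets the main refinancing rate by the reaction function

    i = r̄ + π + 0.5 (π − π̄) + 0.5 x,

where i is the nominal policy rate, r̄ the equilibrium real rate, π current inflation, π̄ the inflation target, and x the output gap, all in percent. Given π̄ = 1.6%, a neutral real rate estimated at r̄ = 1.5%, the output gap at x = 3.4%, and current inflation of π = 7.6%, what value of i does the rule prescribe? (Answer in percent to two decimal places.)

13.80%

i = 1.5 + 7.6 + 0.5 × (7.6 − 1.6) + 0.5 × 3.4
   = 1.5 + 7.6 + 3 + 1.7 = 13.80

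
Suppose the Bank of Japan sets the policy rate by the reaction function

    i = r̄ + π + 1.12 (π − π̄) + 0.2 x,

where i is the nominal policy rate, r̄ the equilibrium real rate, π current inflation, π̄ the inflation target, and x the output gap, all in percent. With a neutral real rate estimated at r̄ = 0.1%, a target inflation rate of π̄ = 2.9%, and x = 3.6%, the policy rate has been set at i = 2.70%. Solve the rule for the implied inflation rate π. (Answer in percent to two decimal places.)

2.42%

Collecting π: i = r̄ + (1 + 1.12) π − 1.12 π̄ + 0.2 x
2.12 π = 2.70 − 0.1 + 1.12 × 2.9 − 0.2 × 3.6 = 5.128
π = 5.128 / 2.12 = 2.42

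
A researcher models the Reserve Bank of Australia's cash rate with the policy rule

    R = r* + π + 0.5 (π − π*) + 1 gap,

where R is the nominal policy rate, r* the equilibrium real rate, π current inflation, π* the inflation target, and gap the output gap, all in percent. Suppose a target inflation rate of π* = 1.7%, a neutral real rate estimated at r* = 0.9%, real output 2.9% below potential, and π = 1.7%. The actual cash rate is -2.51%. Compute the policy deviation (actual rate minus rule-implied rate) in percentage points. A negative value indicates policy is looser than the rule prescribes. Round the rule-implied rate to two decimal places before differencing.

Output 2.9% below potential → gap = -2.9.
R = 0.9 + 1.7 + 0.5 × (1.7 − 1.7) + 1 × (-2.9)
   = 0.9 + 1.7 + 0 − 2.9 = -0.30
Deviation = -2.51 − (-0.30) = -2.21 pp.

-2.21 pp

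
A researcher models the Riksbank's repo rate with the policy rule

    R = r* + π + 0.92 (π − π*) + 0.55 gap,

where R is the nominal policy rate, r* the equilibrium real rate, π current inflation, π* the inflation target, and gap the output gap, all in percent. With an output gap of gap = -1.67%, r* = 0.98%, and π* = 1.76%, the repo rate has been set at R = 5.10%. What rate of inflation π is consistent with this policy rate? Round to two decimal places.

Collecting π: R = r* + (1 + 0.92) π − 0.92 π* + 0.55 gap
1.92 π = 5.10 − 0.98 + 0.92 × 1.76 − 0.55 × (-1.67) = 6.6577
π = 6.6577 / 1.92 = 3.47

3.47%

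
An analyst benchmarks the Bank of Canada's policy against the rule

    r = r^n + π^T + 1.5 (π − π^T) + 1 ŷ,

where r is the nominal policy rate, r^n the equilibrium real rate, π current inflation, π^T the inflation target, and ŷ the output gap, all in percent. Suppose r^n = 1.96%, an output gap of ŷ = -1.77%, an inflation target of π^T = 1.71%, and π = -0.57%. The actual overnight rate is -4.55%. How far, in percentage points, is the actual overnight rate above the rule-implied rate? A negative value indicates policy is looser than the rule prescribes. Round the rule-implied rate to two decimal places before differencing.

-3.03 pp

r = 1.96 + 1.71 + 1.5 × (-0.57 − 1.71) + 1 × (-1.77)
   = 1.96 + 1.71 − 3.42 − 1.77 = -1.52
Deviation = -4.55 − (-1.52) = -3.03 pp.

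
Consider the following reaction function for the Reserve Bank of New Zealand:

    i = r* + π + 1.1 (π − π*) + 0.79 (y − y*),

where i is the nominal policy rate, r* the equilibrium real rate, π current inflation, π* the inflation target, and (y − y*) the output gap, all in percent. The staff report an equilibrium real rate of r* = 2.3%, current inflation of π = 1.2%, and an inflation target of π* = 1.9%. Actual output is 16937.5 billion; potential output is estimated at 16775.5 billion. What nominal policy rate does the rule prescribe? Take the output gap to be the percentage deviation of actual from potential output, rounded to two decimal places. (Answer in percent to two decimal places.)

3.50%

Output gap = 100 × (16937.5 − 16775.5) / 16775.5 = 0.97%.
i = 2.30 + 1.20 + 1.1 × (1.20 − 1.90) + 0.79 × 0.97
   = 2.30 + 1.2 − 0.77 + 0.7663 = 3.50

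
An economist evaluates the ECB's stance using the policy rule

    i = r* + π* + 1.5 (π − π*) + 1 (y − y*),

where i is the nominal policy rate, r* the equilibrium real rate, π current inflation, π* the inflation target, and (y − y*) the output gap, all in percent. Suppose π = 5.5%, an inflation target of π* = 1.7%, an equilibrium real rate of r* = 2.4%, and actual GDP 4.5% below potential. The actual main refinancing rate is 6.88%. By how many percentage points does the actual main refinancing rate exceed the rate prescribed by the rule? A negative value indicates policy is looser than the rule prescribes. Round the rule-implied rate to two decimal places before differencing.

1.58 pp

Output 4.5% below potential → (y − y*) = -4.5.
i = 2.4 + 1.7 + 1.5 × (5.5 − 1.7) + 1 × (-4.5)
   = 2.4 + 1.7 + 5.7 − 4.5 = 5.30
Deviation = 6.88 − 5.30 = 1.58 pp.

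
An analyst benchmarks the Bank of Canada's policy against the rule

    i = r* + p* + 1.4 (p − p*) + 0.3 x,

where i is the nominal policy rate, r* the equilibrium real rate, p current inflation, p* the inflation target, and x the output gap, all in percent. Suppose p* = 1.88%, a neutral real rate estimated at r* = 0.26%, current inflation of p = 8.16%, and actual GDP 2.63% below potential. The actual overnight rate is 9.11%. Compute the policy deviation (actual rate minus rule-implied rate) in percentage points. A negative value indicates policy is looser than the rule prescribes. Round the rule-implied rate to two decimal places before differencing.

Output 2.63% below potential → x = -2.63.
i = 0.26 + 1.88 + 1.4 × (8.16 − 1.88) + 0.3 × (-2.63)
   = 0.26 + 1.88 + 8.792 − 0.789 = 10.14
Deviation = 9.11 − 10.14 = -1.03 pp.

-1.03 pp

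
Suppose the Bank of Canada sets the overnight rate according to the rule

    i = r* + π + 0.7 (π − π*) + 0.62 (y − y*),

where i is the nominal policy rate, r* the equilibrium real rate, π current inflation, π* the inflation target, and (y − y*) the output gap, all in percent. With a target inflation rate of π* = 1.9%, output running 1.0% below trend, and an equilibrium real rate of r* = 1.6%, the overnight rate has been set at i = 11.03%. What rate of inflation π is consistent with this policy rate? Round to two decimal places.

Output 1.0% below potential → (y − y*) = -1.0.
Collecting π: i = r* + (1 + 0.7) π − 0.7 π* + 0.62 (y − y*)
1.7 π = 11.03 − 1.6 + 0.7 × 1.9 − 0.62 × (-1.0) = 11.38
π = 11.38 / 1.7 = 6.69

6.69%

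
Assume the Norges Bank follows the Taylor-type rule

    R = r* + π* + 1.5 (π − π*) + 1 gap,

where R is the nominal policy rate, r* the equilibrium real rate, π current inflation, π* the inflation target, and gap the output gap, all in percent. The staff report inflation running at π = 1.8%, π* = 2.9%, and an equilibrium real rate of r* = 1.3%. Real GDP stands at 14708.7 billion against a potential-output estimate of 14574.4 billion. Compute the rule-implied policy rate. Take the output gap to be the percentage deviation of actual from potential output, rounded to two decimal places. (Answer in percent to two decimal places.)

Output gap = 100 × (14708.7 − 14574.4) / 14574.4 = 0.92%.
R = 1.30 + 2.90 + 1.5 × (1.80 − 2.90) + 1 × 0.92
   = 1.30 + 2.9 − 1.65 + 0.92 = 3.47

3.47%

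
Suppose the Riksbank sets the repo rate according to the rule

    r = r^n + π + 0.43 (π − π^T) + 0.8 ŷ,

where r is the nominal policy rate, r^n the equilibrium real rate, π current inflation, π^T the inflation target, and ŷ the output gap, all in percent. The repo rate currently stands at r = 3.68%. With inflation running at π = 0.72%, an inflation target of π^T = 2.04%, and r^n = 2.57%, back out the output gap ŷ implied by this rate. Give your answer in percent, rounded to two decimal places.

0.8 ŷ = 3.68 − 2.57 − 0.72 − 0.43 × (0.72 − 2.04) = 0.9576
ŷ = 0.9576 / 0.8 = 1.20

1.20%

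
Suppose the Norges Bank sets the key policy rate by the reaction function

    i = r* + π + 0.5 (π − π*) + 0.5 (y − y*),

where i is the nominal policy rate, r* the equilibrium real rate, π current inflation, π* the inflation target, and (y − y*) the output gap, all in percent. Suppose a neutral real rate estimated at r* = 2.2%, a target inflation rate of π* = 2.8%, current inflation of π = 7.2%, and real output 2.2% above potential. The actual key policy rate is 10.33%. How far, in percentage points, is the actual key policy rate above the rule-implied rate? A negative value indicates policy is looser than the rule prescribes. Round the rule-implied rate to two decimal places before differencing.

-2.37 pp

Output 2.2% above potential → (y − y*) = 2.2.
i = 2.2 + 7.2 + 0.5 × (7.2 − 2.8) + 0.5 × 2.2
   = 2.2 + 7.2 + 2.2 + 1.1 = 12.70
Deviation = 10.33 − 12.70 = -2.37 pp.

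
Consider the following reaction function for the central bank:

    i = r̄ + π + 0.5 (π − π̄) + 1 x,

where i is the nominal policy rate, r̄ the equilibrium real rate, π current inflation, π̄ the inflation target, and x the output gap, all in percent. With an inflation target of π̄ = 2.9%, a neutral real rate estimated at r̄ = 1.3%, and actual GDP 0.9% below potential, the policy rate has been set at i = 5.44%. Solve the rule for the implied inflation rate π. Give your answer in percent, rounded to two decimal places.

4.33%

Output 0.9% below potential → x = -0.9.
Collecting π: i = r̄ + (1 + 0.5) π − 0.5 π̄ + 1 x
1.5 π = 5.44 − 1.3 + 0.5 × 2.9 − 1 × (-0.9) = 6.49
π = 6.49 / 1.5 = 4.33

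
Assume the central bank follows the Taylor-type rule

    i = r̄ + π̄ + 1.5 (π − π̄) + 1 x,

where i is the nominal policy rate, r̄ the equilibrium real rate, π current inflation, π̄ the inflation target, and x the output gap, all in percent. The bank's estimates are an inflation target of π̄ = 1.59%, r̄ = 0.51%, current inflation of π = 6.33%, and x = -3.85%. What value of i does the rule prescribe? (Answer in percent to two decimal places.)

5.36%

i = 0.51 + 1.59 + 1.5 × (6.33 − 1.59) + 1 × (-3.85)
   = 0.51 + 1.59 + 7.11 − 3.85 = 5.36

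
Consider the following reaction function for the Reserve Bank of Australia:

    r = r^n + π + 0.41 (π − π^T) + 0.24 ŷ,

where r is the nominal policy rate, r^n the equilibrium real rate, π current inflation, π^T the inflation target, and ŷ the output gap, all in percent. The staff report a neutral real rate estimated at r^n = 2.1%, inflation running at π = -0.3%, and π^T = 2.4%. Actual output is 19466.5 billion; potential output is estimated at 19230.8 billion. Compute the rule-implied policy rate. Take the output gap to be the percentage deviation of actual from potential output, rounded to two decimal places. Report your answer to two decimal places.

Output gap = 100 × (19466.5 − 19230.8) / 19230.8 = 1.23%.
r = 2.10 + (-0.30) + 0.41 × (-0.30 − 2.40) + 0.24 × 1.23
   = 2.10 − 0.3 − 1.107 + 0.2952 = 0.99

0.99%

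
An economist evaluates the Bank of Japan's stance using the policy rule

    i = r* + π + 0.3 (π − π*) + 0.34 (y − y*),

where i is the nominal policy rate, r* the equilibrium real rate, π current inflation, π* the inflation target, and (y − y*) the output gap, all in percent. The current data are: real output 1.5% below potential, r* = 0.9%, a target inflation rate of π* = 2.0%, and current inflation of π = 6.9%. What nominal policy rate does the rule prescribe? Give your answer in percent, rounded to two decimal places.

8.76%

Output 1.5% below potential → (y − y*) = -1.5.
i = 0.9 + 6.9 + 0.3 × (6.9 − 2.0) + 0.34 × (-1.5)
   = 0.9 + 6.9 + 1.47 − 0.51 = 8.76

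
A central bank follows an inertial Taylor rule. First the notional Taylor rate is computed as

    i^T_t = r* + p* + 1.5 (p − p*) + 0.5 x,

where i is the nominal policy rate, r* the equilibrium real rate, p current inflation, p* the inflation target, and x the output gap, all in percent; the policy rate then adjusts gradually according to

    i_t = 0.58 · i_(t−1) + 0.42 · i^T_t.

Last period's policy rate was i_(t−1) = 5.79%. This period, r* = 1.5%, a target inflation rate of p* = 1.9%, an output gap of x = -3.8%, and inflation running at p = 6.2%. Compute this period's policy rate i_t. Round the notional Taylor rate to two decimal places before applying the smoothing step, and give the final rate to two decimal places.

6.70%

i^T_t = 1.5 + 1.9 + 1.5 × (6.2 − 1.9) + 0.5 × (-3.8)
   = 1.5 + 1.9 + 6.45 − 1.9 = 7.95
i_t = 0.58 × 5.79 + 0.42 × 7.95 = 3.3582 + 3.339 = 6.70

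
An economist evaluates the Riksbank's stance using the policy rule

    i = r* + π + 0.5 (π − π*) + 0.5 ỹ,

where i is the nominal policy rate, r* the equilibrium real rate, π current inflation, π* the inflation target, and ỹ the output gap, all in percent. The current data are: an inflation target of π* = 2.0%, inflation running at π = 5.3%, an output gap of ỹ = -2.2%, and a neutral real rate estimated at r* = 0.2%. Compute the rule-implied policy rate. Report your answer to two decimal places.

i = 0.2 + 5.3 + 0.5 × (5.3 − 2.0) + 0.5 × (-2.2)
   = 0.2 + 5.3 + 1.65 − 1.1 = 6.05

6.05%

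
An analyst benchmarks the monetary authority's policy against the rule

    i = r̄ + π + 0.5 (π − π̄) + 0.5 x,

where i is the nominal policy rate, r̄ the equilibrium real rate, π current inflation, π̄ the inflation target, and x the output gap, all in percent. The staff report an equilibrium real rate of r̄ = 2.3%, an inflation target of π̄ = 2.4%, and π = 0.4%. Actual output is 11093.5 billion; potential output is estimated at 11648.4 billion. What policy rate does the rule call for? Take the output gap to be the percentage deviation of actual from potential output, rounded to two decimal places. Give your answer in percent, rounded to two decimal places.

-0.68%

Output gap = 100 × (11093.5 − 11648.4) / 11648.4 = -4.76%.
i = 2.30 + 0.40 + 0.5 × (0.40 − 2.40) + 0.5 × (-4.76)
   = 2.30 + 0.4 − 1 − 2.38 = -0.68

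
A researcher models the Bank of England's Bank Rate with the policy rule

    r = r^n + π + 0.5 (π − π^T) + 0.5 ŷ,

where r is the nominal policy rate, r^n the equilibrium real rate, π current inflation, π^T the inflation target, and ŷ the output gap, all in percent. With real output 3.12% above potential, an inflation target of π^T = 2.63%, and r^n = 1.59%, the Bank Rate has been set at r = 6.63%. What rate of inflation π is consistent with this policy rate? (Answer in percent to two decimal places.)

Output 3.12% above potential → ŷ = 3.12.
Collecting π: r = r^n + (1 + 0.5) π − 0.5 π^T + 0.5 ŷ
1.5 π = 6.63 − 1.59 + 0.5 × 2.63 − 0.5 × 3.12 = 4.795
π = 4.795 / 1.5 = 3.20

3.20%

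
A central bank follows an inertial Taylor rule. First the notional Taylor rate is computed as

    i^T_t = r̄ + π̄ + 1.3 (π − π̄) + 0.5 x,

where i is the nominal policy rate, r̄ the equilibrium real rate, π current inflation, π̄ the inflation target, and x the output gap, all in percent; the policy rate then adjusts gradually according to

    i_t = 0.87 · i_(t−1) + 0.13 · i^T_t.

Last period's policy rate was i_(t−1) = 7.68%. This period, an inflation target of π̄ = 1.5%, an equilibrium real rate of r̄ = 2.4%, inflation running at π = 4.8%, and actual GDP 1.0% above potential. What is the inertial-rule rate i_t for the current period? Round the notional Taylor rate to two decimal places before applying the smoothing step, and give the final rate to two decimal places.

Output 1.0% above potential → x = 1.0.
i^T_t = 2.4 + 1.5 + 1.3 × (4.8 − 1.5) + 0.5 × 1.0
   = 2.4 + 1.5 + 4.29 + 0.5 = 8.69
i_t = 0.87 × 7.68 + 0.13 × 8.69 = 6.6816 + 1.1297 = 7.81

7.81%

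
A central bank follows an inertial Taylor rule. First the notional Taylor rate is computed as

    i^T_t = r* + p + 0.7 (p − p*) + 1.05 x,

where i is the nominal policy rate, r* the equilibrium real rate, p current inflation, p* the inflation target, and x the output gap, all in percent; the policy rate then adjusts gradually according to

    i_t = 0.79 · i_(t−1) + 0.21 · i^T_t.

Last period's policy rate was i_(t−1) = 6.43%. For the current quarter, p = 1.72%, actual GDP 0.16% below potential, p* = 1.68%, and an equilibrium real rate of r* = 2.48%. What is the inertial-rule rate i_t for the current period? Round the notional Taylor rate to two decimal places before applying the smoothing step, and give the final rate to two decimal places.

5.93%

Output 0.16% below potential → x = -0.16.
i^T_t = 2.48 + 1.72 + 0.7 × (1.72 − 1.68) + 1.05 × (-0.16)
   = 2.48 + 1.72 + 0.028 − 0.168 = 4.06
i_t = 0.79 × 6.43 + 0.21 × 4.06 = 5.0797 + 0.8526 = 5.93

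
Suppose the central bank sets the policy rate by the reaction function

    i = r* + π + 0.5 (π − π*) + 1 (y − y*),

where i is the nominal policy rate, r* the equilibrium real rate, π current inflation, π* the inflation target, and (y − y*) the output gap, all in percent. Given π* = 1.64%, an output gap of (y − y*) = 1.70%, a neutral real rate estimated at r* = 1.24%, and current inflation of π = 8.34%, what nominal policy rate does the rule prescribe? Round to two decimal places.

14.63%

i = 1.24 + 8.34 + 0.5 × (8.34 − 1.64) + 1 × 1.70
   = 1.24 + 8.34 + 3.35 + 1.7 = 14.63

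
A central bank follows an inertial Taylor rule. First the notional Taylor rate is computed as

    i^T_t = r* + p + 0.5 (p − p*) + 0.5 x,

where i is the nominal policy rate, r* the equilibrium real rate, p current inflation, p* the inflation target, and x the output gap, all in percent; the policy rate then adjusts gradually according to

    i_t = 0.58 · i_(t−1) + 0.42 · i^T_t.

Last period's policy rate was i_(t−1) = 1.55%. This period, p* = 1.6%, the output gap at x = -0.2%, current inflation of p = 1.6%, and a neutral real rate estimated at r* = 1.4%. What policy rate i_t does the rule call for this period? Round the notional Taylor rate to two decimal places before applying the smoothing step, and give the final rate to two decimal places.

i^T_t = 1.4 + 1.6 + 0.5 × (1.6 − 1.6) + 0.5 × (-0.2)
   = 1.4 + 1.6 + 0 − 0.1 = 2.90
i_t = 0.58 × 1.55 + 0.42 × 2.90 = 0.899 + 1.218 = 2.12

2.12%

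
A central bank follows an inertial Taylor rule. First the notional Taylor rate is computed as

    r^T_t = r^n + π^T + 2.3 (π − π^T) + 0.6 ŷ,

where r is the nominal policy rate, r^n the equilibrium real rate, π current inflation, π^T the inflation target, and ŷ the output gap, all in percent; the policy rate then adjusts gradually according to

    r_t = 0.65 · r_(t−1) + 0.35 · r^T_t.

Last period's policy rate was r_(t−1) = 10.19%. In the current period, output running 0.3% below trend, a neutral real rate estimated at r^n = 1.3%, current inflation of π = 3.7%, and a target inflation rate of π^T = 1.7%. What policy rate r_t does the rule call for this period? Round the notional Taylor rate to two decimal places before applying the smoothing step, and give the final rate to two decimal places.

Output 0.3% below potential → ŷ = -0.3.
r^T_t = 1.3 + 1.7 + 2.3 × (3.7 − 1.7) + 0.6 × (-0.3)
   = 1.3 + 1.7 + 4.6 − 0.18 = 7.42
r_t = 0.65 × 10.19 + 0.35 × 7.42 = 6.6235 + 2.597 = 9.22

9.22%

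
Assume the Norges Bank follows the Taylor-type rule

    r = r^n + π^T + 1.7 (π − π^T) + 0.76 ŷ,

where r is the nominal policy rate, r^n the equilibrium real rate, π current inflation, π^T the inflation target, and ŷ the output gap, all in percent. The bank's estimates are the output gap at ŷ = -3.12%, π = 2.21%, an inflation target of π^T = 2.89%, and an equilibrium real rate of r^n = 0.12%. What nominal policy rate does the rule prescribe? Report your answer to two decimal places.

r = 0.12 + 2.89 + 1.7 × (2.21 − 2.89) + 0.76 × (-3.12)
   = 0.12 + 2.89 − 1.156 − 2.3712 = -0.52

-0.52%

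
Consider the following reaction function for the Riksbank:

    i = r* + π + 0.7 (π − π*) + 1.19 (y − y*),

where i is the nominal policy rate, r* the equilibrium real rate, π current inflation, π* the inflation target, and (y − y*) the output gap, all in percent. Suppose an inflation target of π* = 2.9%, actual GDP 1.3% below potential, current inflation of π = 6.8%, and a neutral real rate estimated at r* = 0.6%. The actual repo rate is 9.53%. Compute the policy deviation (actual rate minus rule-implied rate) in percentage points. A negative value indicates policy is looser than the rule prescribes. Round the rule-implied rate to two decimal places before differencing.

Output 1.3% below potential → (y − y*) = -1.3.
i = 0.6 + 6.8 + 0.7 × (6.8 − 2.9) + 1.19 × (-1.3)
   = 0.6 + 6.8 + 2.73 − 1.547 = 8.58
Deviation = 9.53 − 8.58 = 0.95 pp.

0.95 pp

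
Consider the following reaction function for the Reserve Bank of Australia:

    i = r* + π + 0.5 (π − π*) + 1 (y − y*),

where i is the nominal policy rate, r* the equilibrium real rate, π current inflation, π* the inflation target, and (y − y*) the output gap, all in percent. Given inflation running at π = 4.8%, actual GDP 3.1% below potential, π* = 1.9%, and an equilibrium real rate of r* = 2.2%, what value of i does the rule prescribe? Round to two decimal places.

Output 3.1% below potential → (y − y*) = -3.1.
i = 2.2 + 4.8 + 0.5 × (4.8 − 1.9) + 1 × (-3.1)
   = 2.2 + 4.8 + 1.45 − 3.1 = 5.35

5.35%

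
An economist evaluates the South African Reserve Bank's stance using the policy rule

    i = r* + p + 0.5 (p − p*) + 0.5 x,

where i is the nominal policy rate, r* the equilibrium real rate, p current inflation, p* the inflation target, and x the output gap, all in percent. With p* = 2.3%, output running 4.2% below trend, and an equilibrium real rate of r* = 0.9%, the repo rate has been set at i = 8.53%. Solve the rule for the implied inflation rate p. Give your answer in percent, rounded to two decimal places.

Output 4.2% below potential → x = -4.2.
Collecting p: i = r* + (1 + 0.5) p − 0.5 p* + 0.5 x
1.5 p = 8.53 − 0.9 + 0.5 × 2.3 − 0.5 × (-4.2) = 10.88
p = 10.88 / 1.5 = 7.25

7.25%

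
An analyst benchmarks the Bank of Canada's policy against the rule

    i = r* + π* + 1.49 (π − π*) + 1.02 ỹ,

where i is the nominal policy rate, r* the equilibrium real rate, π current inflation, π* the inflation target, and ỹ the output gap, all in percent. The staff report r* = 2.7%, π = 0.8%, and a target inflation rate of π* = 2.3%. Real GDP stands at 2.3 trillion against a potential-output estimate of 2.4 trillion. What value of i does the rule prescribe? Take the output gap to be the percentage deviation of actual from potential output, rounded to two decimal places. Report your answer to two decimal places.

-1.49%

Output gap = 100 × (2.3 − 2.4) / 2.4 = -4.17%.
i = 2.70 + 2.30 + 1.49 × (0.80 − 2.30) + 1.02 × (-4.17)
   = 2.70 + 2.3 − 2.235 − 4.2534 = -1.49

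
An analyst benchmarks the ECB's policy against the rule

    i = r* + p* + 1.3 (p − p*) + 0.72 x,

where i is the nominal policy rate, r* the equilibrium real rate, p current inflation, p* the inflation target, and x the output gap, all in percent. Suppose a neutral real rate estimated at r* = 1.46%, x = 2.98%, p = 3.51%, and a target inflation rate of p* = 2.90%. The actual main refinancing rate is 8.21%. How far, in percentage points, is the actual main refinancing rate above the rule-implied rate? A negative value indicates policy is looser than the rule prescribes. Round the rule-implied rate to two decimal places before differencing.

i = 1.46 + 2.90 + 1.3 × (3.51 − 2.90) + 0.72 × 2.98
   = 1.46 + 2.9 + 0.793 + 2.1456 = 7.30
Deviation = 8.21 − 7.30 = 0.91 pp.

0.91 pp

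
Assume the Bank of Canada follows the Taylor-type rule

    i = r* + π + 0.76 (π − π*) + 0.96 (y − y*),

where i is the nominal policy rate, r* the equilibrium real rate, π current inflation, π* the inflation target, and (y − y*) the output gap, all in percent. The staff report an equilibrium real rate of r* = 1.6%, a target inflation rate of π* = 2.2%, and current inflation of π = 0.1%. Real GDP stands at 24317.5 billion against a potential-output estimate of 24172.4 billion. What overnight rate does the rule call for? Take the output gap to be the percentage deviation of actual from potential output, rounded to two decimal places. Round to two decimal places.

0.68%

Output gap = 100 × (24317.5 − 24172.4) / 24172.4 = 0.60%.
i = 1.60 + 0.10 + 0.76 × (0.10 − 2.20) + 0.96 × 0.60
   = 1.60 + 0.1 − 1.596 + 0.576 = 0.68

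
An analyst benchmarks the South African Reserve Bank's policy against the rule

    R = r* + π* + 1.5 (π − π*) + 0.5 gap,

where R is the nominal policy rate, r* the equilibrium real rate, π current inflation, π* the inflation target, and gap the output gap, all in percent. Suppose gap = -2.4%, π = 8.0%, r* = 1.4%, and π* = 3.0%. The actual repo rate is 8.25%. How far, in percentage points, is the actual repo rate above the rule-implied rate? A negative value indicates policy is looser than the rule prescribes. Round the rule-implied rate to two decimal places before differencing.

R = 1.4 + 3.0 + 1.5 × (8.0 − 3.0) + 0.5 × (-2.4)
   = 1.4 + 3 + 7.5 − 1.2 = 10.70
Deviation = 8.25 − 10.70 = -2.45 pp.

-2.45 pp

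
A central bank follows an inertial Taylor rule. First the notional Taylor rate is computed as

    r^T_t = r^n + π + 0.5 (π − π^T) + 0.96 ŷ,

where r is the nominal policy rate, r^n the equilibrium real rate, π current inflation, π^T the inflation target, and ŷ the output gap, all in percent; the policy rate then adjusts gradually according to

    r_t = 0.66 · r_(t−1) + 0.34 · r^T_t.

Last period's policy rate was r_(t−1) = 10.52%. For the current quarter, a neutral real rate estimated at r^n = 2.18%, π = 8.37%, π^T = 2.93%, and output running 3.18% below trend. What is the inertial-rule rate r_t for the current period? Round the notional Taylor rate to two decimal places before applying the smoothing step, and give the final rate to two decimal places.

Output 3.18% below potential → ŷ = -3.18.
r^T_t = 2.18 + 8.37 + 0.5 × (8.37 − 2.93) + 0.96 × (-3.18)
   = 2.18 + 8.37 + 2.72 − 3.0528 = 10.22
r_t = 0.66 × 10.52 + 0.34 × 10.22 = 6.9432 + 3.4748 = 10.42

10.42%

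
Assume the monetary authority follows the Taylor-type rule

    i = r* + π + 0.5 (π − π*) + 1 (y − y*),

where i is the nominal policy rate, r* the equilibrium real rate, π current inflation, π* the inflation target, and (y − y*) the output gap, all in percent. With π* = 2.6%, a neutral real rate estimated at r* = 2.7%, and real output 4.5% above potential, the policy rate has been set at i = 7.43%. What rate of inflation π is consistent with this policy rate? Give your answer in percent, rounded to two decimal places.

1.02%

Output 4.5% above potential → (y − y*) = 4.5.
Collecting π: i = r* + (1 + 0.5) π − 0.5 π* + 1 (y − y*)
1.5 π = 7.43 − 2.7 + 0.5 × 2.6 − 1 × 4.5 = 1.53
π = 1.53 / 1.5 = 1.02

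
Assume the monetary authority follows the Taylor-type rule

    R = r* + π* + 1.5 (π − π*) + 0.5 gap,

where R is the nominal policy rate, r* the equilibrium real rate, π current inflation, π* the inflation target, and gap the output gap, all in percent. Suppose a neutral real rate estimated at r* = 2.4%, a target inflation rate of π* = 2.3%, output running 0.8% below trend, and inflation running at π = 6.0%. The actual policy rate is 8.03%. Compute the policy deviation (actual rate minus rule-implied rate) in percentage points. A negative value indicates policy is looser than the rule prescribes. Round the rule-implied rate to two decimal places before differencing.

Output 0.8% below potential → gap = -0.8.
R = 2.4 + 2.3 + 1.5 × (6.0 − 2.3) + 0.5 × (-0.8)
   = 2.4 + 2.3 + 5.55 − 0.4 = 9.85
Deviation = 8.03 − 9.85 = -1.82 pp.

-1.82 pp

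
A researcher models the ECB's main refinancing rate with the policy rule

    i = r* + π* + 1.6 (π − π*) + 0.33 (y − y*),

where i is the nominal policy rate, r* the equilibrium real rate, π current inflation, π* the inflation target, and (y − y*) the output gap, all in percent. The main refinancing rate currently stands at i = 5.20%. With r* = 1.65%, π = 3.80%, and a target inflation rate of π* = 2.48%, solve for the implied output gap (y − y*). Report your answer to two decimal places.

0.33 (y − y*) = 5.20 − 1.65 − 2.48 − 1.6 × (3.80 − 2.48) = -1.042
(y − y*) = -1.042 / 0.33 = -3.16

-3.16%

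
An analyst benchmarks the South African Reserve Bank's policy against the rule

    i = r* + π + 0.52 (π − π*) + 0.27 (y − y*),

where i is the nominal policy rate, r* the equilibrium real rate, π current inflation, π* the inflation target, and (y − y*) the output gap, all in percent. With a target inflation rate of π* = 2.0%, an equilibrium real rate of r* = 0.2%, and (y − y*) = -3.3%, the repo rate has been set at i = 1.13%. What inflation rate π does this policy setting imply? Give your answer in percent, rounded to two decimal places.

Collecting π: i = r* + (1 + 0.52) π − 0.52 π* + 0.27 (y − y*)
1.52 π = 1.13 − 0.2 + 0.52 × 2.0 − 0.27 × (-3.3) = 2.861
π = 2.861 / 1.52 = 1.88

1.88%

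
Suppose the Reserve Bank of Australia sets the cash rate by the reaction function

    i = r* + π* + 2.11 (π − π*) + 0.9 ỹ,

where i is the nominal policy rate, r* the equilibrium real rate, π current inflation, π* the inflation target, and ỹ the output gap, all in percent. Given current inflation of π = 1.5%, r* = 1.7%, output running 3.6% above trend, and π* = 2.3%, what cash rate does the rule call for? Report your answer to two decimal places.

5.55%

Output 3.6% above potential → ỹ = 3.6.
i = 1.7 + 2.3 + 2.11 × (1.5 − 2.3) + 0.9 × 3.6
   = 1.7 + 2.3 − 1.688 + 3.24 = 5.55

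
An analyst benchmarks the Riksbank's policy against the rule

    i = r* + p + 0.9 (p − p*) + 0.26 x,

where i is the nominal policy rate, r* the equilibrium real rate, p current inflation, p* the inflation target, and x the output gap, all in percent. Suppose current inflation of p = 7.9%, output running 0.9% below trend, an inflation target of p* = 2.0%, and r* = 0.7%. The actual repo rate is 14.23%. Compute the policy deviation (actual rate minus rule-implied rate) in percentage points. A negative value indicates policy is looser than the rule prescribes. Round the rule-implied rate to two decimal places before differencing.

Output 0.9% below potential → x = -0.9.
i = 0.7 + 7.9 + 0.9 × (7.9 − 2.0) + 0.26 × (-0.9)
   = 0.7 + 7.9 + 5.31 − 0.234 = 13.68
Deviation = 14.23 − 13.68 = 0.55 pp.

0.55 pp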